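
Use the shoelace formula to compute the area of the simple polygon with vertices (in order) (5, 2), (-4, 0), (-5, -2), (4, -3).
Area = 31

Shoelace formula: Area = (1/2) |Σ_i (x_i · y_{i+1} − x_{i+1} · y_i)| (indices mod n). Compute each cross term:
  (5)(0) − (-4)(2) = 8
  (-4)(-2) − (-5)(0) = 8
  (-5)(-3) − (4)(-2) = 23
  (4)(2) − (5)(-3) = 23
Sum = 62, so (signed) Area = 62/2 = 31, |Area| = 31.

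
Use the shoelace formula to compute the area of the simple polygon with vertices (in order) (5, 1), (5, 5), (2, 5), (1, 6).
Area = 13/2

Shoelace formula: Area = (1/2) |Σ_i (x_i · y_{i+1} − x_{i+1} · y_i)| (indices mod n). Compute each cross term:
  (5)(5) − (5)(1) = 20
  (5)(5) − (2)(5) = 15
  (2)(6) − (1)(5) = 7
  (1)(1) − (5)(6) = -29
Sum = 13, so (signed) Area = 13/2 = 13/2, |Area| = 13/2.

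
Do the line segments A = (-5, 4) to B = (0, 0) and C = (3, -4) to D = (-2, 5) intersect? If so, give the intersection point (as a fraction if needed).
No (intersection of containing lines falls outside at least one segment)

Parametrize and solve: t = 32/25, s = 8/25. At least one of these is outside [0, 1], so the segments do not intersect.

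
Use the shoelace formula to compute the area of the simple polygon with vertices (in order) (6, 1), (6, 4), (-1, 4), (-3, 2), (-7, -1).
Area = 36

Shoelace formula: Area = (1/2) |Σ_i (x_i · y_{i+1} − x_{i+1} · y_i)| (indices mod n). Compute each cross term:
  (6)(4) − (6)(1) = 18
  (6)(4) − (-1)(4) = 28
  (-1)(2) − (-3)(4) = 10
  (-3)(-1) − (-7)(2) = 17
  (-7)(1) − (6)(-1) = -1
Sum = 72, so (signed) Area = 72/2 = 36, |Area| = 36.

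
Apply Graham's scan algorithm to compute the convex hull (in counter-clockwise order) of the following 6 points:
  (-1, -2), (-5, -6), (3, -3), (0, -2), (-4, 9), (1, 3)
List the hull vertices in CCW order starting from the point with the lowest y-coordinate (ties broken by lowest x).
Hull (CCW) = [(-5, -6), (3, -3), (1, 3), (-4, 9)]

Graham scan procedure:
  1. Find the pivot p₀ = point with lowest y (tie → lowest x): (-5, -6).
  2. Sort the remaining points by polar angle around p₀.
  3. Walk through sorted points, maintaining a stack; pop the top while the last three entries make a non-left turn (cross product ≤ 0).
  4. Final stack is the convex hull in CCW order: (-5, -6), (3, -3), (1, 3), (-4, 9).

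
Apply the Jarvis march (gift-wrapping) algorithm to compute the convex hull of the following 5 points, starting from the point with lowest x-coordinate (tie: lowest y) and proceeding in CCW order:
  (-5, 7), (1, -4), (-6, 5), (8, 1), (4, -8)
Hull (CCW) = [(-6, 5), (4, -8), (8, 1), (-5, 7)]

Jarvis march: at each step, from the current hull vertex p, select the next vertex q as the point such that every other point lies strictly to the left of (or on) the directed line p → q. (Equivalently: for every other point r, the cross product (q − p) × (r − p) ≥ 0.)
Starting point (lowest x, tie lowest y): (-6, 5). Wrap until returning to start. Resulting hull: (-6, 5), (4, -8), (8, 1), (-5, 7).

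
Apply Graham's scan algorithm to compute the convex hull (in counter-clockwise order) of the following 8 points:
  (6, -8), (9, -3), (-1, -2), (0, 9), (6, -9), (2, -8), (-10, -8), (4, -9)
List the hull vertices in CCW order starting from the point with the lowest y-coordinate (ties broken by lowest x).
Hull (CCW) = [(4, -9), (6, -9), (9, -3), (0, 9), (-10, -8)]

Graham scan procedure:
  1. Find the pivot p₀ = point with lowest y (tie → lowest x): (4, -9).
  2. Sort the remaining points by polar angle around p₀.
  3. Walk through sorted points, maintaining a stack; pop the top while the last three entries make a non-left turn (cross product ≤ 0).
  4. Final stack is the convex hull in CCW order: (4, -9), (6, -9), (9, -3), (0, 9), (-10, -8).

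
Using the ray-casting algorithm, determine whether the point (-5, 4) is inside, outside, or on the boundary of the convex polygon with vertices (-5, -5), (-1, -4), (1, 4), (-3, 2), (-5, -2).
The point (-5, 4) lies strictly outside the polygon

Cast a horizontal ray to the right from the query point and count how many polygon edges it crosses (each edge strictly once or zero times, handled with the usual half-open convention). 
Parity of crossings → even ⇒ outside.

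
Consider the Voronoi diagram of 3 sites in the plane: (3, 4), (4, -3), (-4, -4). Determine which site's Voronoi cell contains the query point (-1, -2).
Nearest site = (-4, -4)

The Voronoi cell of site s contains exactly those query points closer to s than to any other site. Compute squared distances from q = (-1, -2) to each site:
  (-4 − -1)² + (-4 − -2)² = 13
  (4 − -1)² + (-3 − -2)² = 26
  (3 − -1)² + (4 − -2)² = 52
Minimum is attained by (-4, -4), so q lies in its Voronoi cell.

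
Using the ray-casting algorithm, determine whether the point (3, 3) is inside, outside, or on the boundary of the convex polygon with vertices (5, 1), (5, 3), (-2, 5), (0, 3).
The point (3, 3) lies strictly inside the polygon

Cast a horizontal ray to the right from the query point and count how many polygon edges it crosses (each edge strictly once or zero times, handled with the usual half-open convention). 
Parity of crossings → odd ⇒ inside.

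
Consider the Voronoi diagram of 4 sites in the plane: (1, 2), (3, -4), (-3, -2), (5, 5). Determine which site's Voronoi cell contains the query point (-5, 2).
Nearest site = (-3, -2)

The Voronoi cell of site s contains exactly those query points closer to s than to any other site. Compute squared distances from q = (-5, 2) to each site:
  (-3 − -5)² + (-2 − 2)² = 20
  (1 − -5)² + (2 − 2)² = 36
  (3 − -5)² + (-4 − 2)² = 100
  (5 − -5)² + (5 − 2)² = 109
Minimum is attained by (-3, -2), so q lies in its Voronoi cell.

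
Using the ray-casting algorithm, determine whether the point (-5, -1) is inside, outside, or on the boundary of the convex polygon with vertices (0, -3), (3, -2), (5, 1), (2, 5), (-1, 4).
The point (-5, -1) lies strictly outside the polygon

Cast a horizontal ray to the right from the query point and count how many polygon edges it crosses (each edge strictly once or zero times, handled with the usual half-open convention). 
Parity of crossings → even ⇒ outside.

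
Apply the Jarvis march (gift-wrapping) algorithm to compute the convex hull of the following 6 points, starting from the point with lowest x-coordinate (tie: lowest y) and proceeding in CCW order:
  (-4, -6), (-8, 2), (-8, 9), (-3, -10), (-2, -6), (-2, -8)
Hull (CCW) = [(-8, 2), (-3, -10), (-2, -8), (-2, -6), (-8, 9)]

Jarvis march: at each step, from the current hull vertex p, select the next vertex q as the point such that every other point lies strictly to the left of (or on) the directed line p → q. (Equivalently: for every other point r, the cross product (q − p) × (r − p) ≥ 0.)
Starting point (lowest x, tie lowest y): (-8, 2). Wrap until returning to start. Resulting hull: (-8, 2), (-3, -10), (-2, -8), (-2, -6), (-8, 9).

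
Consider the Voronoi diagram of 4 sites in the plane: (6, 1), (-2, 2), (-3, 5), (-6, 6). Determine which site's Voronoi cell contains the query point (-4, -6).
Nearest site = (-2, 2)

The Voronoi cell of site s contains exactly those query points closer to s than to any other site. Compute squared distances from q = (-4, -6) to each site:
  (-2 − -4)² + (2 − -6)² = 68
  (-3 − -4)² + (5 − -6)² = 122
  (-6 − -4)² + (6 − -6)² = 148
  (6 − -4)² + (1 − -6)² = 149
Minimum is attained by (-2, 2), so q lies in its Voronoi cell.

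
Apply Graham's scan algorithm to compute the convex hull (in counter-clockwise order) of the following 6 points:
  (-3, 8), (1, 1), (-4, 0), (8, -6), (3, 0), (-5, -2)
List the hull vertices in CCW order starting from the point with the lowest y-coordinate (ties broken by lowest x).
Hull (CCW) = [(8, -6), (-3, 8), (-5, -2)]

Graham scan procedure:
  1. Find the pivot p₀ = point with lowest y (tie → lowest x): (8, -6).
  2. Sort the remaining points by polar angle around p₀.
  3. Walk through sorted points, maintaining a stack; pop the top while the last three entries make a non-left turn (cross product ≤ 0).
  4. Final stack is the convex hull in CCW order: (8, -6), (-3, 8), (-5, -2).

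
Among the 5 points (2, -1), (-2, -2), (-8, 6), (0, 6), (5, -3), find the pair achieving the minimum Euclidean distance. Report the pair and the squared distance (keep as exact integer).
Pair = ((2, -1), (5, -3)); squared distance = 13

Compute all C(5, 2) = 10 pairwise squared distances (x_i − x_j)² + (y_i − y_j)². The minimum is 13, attained by the pair ((2, -1), (5, -3)).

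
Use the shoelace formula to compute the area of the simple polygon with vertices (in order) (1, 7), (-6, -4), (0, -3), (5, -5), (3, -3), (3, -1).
Area = 99/2

Shoelace formula: Area = (1/2) |Σ_i (x_i · y_{i+1} − x_{i+1} · y_i)| (indices mod n). Compute each cross term:
  (1)(-4) − (-6)(7) = 38
  (-6)(-3) − (0)(-4) = 18
  (0)(-5) − (5)(-3) = 15
  (5)(-3) − (3)(-5) = 0
  (3)(-1) − (3)(-3) = 6
  (3)(7) − (1)(-1) = 22
Sum = 99, so (signed) Area = 99/2 = 99/2, |Area| = 99/2.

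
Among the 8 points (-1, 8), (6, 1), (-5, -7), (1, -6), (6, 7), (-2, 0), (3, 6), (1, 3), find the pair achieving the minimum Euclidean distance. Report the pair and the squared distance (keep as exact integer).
Pair = ((6, 7), (3, 6)); squared distance = 10

Compute all C(8, 2) = 28 pairwise squared distances (x_i − x_j)² + (y_i − y_j)². The minimum is 10, attained by the pair ((6, 7), (3, 6)).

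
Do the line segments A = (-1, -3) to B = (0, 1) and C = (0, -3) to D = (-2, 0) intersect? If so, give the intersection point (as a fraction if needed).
Yes; intersection at (-8/11, -21/11) (t = 3/11 on AB, s = 4/11 on CD)

Parametrize AB as A + t(B − A) = (-1 + 1 t, -3 + 4 t) and CD as C + s(D − C) = (0 + -2 s, -3 + 3 s). Solve the linear system for (t, s). Determinant = -11 ≠ 0, so a unique intersection of the containing lines exists. Solution: t = 3/11, s = 4/11 — both in [0, 1], so the segments cross. Intersection point: (-8/11, -21/11).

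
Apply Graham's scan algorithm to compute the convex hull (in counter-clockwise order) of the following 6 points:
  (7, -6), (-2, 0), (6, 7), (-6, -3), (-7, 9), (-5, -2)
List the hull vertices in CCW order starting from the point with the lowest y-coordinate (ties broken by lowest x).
Hull (CCW) = [(7, -6), (6, 7), (-7, 9), (-6, -3)]

Graham scan procedure:
  1. Find the pivot p₀ = point with lowest y (tie → lowest x): (7, -6).
  2. Sort the remaining points by polar angle around p₀.
  3. Walk through sorted points, maintaining a stack; pop the top while the last three entries make a non-left turn (cross product ≤ 0).
  4. Final stack is the convex hull in CCW order: (7, -6), (6, 7), (-7, 9), (-6, -3).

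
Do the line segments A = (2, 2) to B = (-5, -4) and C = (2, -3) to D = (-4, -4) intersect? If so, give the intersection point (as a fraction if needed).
No (intersection of containing lines falls outside at least one segment)

Parametrize and solve: t = 30/29, s = 35/29. At least one of these is outside [0, 1], so the segments do not intersect.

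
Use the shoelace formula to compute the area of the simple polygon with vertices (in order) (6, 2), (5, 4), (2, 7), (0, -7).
Area = 69/2

Shoelace formula: Area = (1/2) |Σ_i (x_i · y_{i+1} − x_{i+1} · y_i)| (indices mod n). Compute each cross term:
  (6)(4) − (5)(2) = 14
  (5)(7) − (2)(4) = 27
  (2)(-7) − (0)(7) = -14
  (0)(2) − (6)(-7) = 42
Sum = 69, so (signed) Area = 69/2 = 69/2, |Area| = 69/2.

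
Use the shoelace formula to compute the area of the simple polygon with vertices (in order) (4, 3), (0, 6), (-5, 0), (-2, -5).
Area = 93/2

Shoelace formula: Area = (1/2) |Σ_i (x_i · y_{i+1} − x_{i+1} · y_i)| (indices mod n). Compute each cross term:
  (4)(6) − (0)(3) = 24
  (0)(0) − (-5)(6) = 30
  (-5)(-5) − (-2)(0) = 25
  (-2)(3) − (4)(-5) = 14
Sum = 93, so (signed) Area = 93/2 = 93/2, |Area| = 93/2.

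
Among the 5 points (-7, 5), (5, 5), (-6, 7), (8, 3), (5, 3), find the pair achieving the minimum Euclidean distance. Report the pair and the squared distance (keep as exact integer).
Pair = ((5, 5), (5, 3)); squared distance = 4

Compute all C(5, 2) = 10 pairwise squared distances (x_i − x_j)² + (y_i − y_j)². The minimum is 4, attained by the pair ((5, 5), (5, 3)).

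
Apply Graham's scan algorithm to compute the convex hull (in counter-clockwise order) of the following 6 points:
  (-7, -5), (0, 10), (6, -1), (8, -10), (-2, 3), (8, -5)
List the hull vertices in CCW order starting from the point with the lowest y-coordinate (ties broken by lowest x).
Hull (CCW) = [(8, -10), (8, -5), (6, -1), (0, 10), (-7, -5)]

Graham scan procedure:
  1. Find the pivot p₀ = point with lowest y (tie → lowest x): (8, -10).
  2. Sort the remaining points by polar angle around p₀.
  3. Walk through sorted points, maintaining a stack; pop the top while the last three entries make a non-left turn (cross product ≤ 0).
  4. Final stack is the convex hull in CCW order: (8, -10), (8, -5), (6, -1), (0, 10), (-7, -5).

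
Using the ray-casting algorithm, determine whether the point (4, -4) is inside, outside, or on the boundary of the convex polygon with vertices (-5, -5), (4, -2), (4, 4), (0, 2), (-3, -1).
The point (4, -4) lies strictly outside the polygon

Cast a horizontal ray to the right from the query point and count how many polygon edges it crosses (each edge strictly once or zero times, handled with the usual half-open convention). 
Parity of crossings → even ⇒ outside.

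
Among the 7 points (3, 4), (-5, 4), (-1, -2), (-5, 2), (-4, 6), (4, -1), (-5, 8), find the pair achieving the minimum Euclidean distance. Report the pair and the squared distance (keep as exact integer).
Pair = ((-5, 4), (-5, 2)); squared distance = 4

Compute all C(7, 2) = 21 pairwise squared distances (x_i − x_j)² + (y_i − y_j)². The minimum is 4, attained by the pair ((-5, 4), (-5, 2)).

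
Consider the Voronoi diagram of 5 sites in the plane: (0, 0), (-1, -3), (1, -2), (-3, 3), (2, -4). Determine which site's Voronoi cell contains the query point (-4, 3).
Nearest site = (-3, 3)

The Voronoi cell of site s contains exactly those query points closer to s than to any other site. Compute squared distances from q = (-4, 3) to each site:
  (-3 − -4)² + (3 − 3)² = 1
  (0 − -4)² + (0 − 3)² = 25
  (-1 − -4)² + (-3 − 3)² = 45
  (1 − -4)² + (-2 − 3)² = 50
  (2 − -4)² + (-4 − 3)² = 85
Minimum is attained by (-3, 3), so q lies in its Voronoi cell.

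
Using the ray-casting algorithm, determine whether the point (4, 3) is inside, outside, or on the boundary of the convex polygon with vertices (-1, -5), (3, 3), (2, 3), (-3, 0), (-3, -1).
The point (4, 3) lies strictly outside the polygon

Cast a horizontal ray to the right from the query point and count how many polygon edges it crosses (each edge strictly once or zero times, handled with the usual half-open convention). 
Parity of crossings → even ⇒ outside.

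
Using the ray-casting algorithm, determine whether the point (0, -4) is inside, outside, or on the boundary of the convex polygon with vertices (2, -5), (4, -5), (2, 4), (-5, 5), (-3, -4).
The point (0, -4) lies strictly inside the polygon

Cast a horizontal ray to the right from the query point and count how many polygon edges it crosses (each edge strictly once or zero times, handled with the usual half-open convention). 
Parity of crossings → odd ⇒ inside.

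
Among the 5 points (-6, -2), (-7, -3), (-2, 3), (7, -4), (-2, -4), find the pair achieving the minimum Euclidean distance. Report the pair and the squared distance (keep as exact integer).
Pair = ((-6, -2), (-7, -3)); squared distance = 2

Compute all C(5, 2) = 10 pairwise squared distances (x_i − x_j)² + (y_i − y_j)². The minimum is 2, attained by the pair ((-6, -2), (-7, -3)).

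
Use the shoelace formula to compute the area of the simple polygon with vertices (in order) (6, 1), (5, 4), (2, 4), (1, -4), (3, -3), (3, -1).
Area = 43/2

Shoelace formula: Area = (1/2) |Σ_i (x_i · y_{i+1} − x_{i+1} · y_i)| (indices mod n). Compute each cross term:
  (6)(4) − (5)(1) = 19
  (5)(4) − (2)(4) = 12
  (2)(-4) − (1)(4) = -12
  (1)(-3) − (3)(-4) = 9
  (3)(-1) − (3)(-3) = 6
  (3)(1) − (6)(-1) = 9
Sum = 43, so (signed) Area = 43/2 = 43/2, |Area| = 43/2.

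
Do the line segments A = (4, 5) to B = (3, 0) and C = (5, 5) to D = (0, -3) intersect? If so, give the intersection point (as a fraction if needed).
Yes; intersection at (60/17, 45/17) (t = 8/17 on AB, s = 5/17 on CD)

Parametrize AB as A + t(B − A) = (4 + -1 t, 5 + -5 t) and CD as C + s(D − C) = (5 + -5 s, 5 + -8 s). Solve the linear system for (t, s). Determinant = 17 ≠ 0, so a unique intersection of the containing lines exists. Solution: t = 8/17, s = 5/17 — both in [0, 1], so the segments cross. Intersection point: (60/17, 45/17).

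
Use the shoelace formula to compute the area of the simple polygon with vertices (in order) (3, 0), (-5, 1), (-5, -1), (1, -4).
Area = 23

Shoelace formula: Area = (1/2) |Σ_i (x_i · y_{i+1} − x_{i+1} · y_i)| (indices mod n). Compute each cross term:
  (3)(1) − (-5)(0) = 3
  (-5)(-1) − (-5)(1) = 10
  (-5)(-4) − (1)(-1) = 21
  (1)(0) − (3)(-4) = 12
Sum = 46, so (signed) Area = 46/2 = 23, |Area| = 23.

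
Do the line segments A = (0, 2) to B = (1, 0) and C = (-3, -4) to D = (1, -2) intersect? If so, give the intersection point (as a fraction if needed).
No (intersection of containing lines falls outside at least one segment)

Parametrize and solve: t = 9/5, s = 6/5. At least one of these is outside [0, 1], so the segments do not intersect.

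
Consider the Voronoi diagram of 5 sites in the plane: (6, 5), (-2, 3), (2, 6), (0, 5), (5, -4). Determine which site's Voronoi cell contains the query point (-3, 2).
Nearest site = (-2, 3)

The Voronoi cell of site s contains exactly those query points closer to s than to any other site. Compute squared distances from q = (-3, 2) to each site:
  (-2 − -3)² + (3 − 2)² = 2
  (0 − -3)² + (5 − 2)² = 18
  (2 − -3)² + (6 − 2)² = 41
  (6 − -3)² + (5 − 2)² = 90
  (5 − -3)² + (-4 − 2)² = 100
Minimum is attained by (-2, 3), so q lies in its Voronoi cell.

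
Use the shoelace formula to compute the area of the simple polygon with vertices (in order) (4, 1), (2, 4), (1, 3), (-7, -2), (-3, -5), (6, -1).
Area = 107/2

Shoelace formula: Area = (1/2) |Σ_i (x_i · y_{i+1} − x_{i+1} · y_i)| (indices mod n). Compute each cross term:
  (4)(4) − (2)(1) = 14
  (2)(3) − (1)(4) = 2
  (1)(-2) − (-7)(3) = 19
  (-7)(-5) − (-3)(-2) = 29
  (-3)(-1) − (6)(-5) = 33
  (6)(1) − (4)(-1) = 10
Sum = 107, so (signed) Area = 107/2 = 107/2, |Area| = 107/2.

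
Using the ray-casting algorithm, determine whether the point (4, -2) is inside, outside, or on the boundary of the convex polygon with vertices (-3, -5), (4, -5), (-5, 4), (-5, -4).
The point (4, -2) lies strictly outside the polygon

Cast a horizontal ray to the right from the query point and count how many polygon edges it crosses (each edge strictly once or zero times, handled with the usual half-open convention). 
Parity of crossings → even ⇒ outside.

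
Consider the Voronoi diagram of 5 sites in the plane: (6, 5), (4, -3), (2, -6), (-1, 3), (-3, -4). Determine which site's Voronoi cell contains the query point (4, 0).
Nearest site = (4, -3)

The Voronoi cell of site s contains exactly those query points closer to s than to any other site. Compute squared distances from q = (4, 0) to each site:
  (4 − 4)² + (-3 − 0)² = 9
  (6 − 4)² + (5 − 0)² = 29
  (-1 − 4)² + (3 − 0)² = 34
  (2 − 4)² + (-6 − 0)² = 40
  (-3 − 4)² + (-4 − 0)² = 65
Minimum is attained by (4, -3), so q lies in its Voronoi cell.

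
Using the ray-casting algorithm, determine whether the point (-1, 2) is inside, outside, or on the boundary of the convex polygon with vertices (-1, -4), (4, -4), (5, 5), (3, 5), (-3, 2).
The point (-1, 2) lies strictly inside the polygon

Cast a horizontal ray to the right from the query point and count how many polygon edges it crosses (each edge strictly once or zero times, handled with the usual half-open convention). 
Parity of crossings → odd ⇒ inside.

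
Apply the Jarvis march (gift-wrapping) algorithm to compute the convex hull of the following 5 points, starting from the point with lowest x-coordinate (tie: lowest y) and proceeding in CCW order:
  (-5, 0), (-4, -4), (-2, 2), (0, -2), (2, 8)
Hull (CCW) = [(-5, 0), (-4, -4), (0, -2), (2, 8)]

Jarvis march: at each step, from the current hull vertex p, select the next vertex q as the point such that every other point lies strictly to the left of (or on) the directed line p → q. (Equivalently: for every other point r, the cross product (q − p) × (r − p) ≥ 0.)
Starting point (lowest x, tie lowest y): (-5, 0). Wrap until returning to start. Resulting hull: (-5, 0), (-4, -4), (0, -2), (2, 8).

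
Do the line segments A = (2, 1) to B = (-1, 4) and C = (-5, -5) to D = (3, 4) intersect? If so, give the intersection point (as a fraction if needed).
Yes; intersection at (19/17, 32/17) (t = 5/17 on AB, s = 13/17 on CD)

Parametrize AB as A + t(B − A) = (2 + -3 t, 1 + 3 t) and CD as C + s(D − C) = (-5 + 8 s, -5 + 9 s). Solve the linear system for (t, s). Determinant = 51 ≠ 0, so a unique intersection of the containing lines exists. Solution: t = 5/17, s = 13/17 — both in [0, 1], so the segments cross. Intersection point: (19/17, 32/17).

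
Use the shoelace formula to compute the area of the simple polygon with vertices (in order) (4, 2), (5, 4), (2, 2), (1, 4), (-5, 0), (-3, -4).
Area = 32

Shoelace formula: Area = (1/2) |Σ_i (x_i · y_{i+1} − x_{i+1} · y_i)| (indices mod n). Compute each cross term:
  (4)(4) − (5)(2) = 6
  (5)(2) − (2)(4) = 2
  (2)(4) − (1)(2) = 6
  (1)(0) − (-5)(4) = 20
  (-5)(-4) − (-3)(0) = 20
  (-3)(2) − (4)(-4) = 10
Sum = 64, so (signed) Area = 64/2 = 32, |Area| = 32.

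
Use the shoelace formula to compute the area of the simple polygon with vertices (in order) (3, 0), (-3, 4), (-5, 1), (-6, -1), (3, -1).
Area = 26

Shoelace formula: Area = (1/2) |Σ_i (x_i · y_{i+1} − x_{i+1} · y_i)| (indices mod n). Compute each cross term:
  (3)(4) − (-3)(0) = 12
  (-3)(1) − (-5)(4) = 17
  (-5)(-1) − (-6)(1) = 11
  (-6)(-1) − (3)(-1) = 9
  (3)(0) − (3)(-1) = 3
Sum = 52, so (signed) Area = 52/2 = 26, |Area| = 26.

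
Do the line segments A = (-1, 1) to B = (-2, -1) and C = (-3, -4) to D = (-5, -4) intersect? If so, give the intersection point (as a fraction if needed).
No (intersection of containing lines falls outside at least one segment)

Parametrize and solve: t = 5/2, s = 1/4. At least one of these is outside [0, 1], so the segments do not intersect.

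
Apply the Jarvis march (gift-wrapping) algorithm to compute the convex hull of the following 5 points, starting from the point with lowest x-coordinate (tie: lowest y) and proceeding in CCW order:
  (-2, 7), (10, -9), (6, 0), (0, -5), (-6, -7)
Hull (CCW) = [(-6, -7), (10, -9), (6, 0), (-2, 7)]

Jarvis march: at each step, from the current hull vertex p, select the next vertex q as the point such that every other point lies strictly to the left of (or on) the directed line p → q. (Equivalently: for every other point r, the cross product (q − p) × (r − p) ≥ 0.)
Starting point (lowest x, tie lowest y): (-6, -7). Wrap until returning to start. Resulting hull: (-6, -7), (10, -9), (6, 0), (-2, 7).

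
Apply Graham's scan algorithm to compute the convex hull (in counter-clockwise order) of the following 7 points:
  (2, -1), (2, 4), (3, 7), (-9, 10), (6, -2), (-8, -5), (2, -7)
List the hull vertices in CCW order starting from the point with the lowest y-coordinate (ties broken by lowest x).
Hull (CCW) = [(2, -7), (6, -2), (3, 7), (-9, 10), (-8, -5)]

Graham scan procedure:
  1. Find the pivot p₀ = point with lowest y (tie → lowest x): (2, -7).
  2. Sort the remaining points by polar angle around p₀.
  3. Walk through sorted points, maintaining a stack; pop the top while the last three entries make a non-left turn (cross product ≤ 0).
  4. Final stack is the convex hull in CCW order: (2, -7), (6, -2), (3, 7), (-9, 10), (-8, -5).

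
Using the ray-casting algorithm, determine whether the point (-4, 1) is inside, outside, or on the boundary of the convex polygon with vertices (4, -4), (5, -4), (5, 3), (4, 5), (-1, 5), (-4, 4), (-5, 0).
The point (-4, 1) lies strictly inside the polygon

Cast a horizontal ray to the right from the query point and count how many polygon edges it crosses (each edge strictly once or zero times, handled with the usual half-open convention). 
Parity of crossings → odd ⇒ inside.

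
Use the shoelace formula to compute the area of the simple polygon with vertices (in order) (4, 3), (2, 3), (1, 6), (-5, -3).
Area = 39/2

Shoelace formula: Area = (1/2) |Σ_i (x_i · y_{i+1} − x_{i+1} · y_i)| (indices mod n). Compute each cross term:
  (4)(3) − (2)(3) = 6
  (2)(6) − (1)(3) = 9
  (1)(-3) − (-5)(6) = 27
  (-5)(3) − (4)(-3) = -3
Sum = 39, so (signed) Area = 39/2 = 39/2, |Area| = 39/2.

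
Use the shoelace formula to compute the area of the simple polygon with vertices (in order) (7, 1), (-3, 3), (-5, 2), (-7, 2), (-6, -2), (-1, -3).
Area = 99/2

Shoelace formula: Area = (1/2) |Σ_i (x_i · y_{i+1} − x_{i+1} · y_i)| (indices mod n). Compute each cross term:
  (7)(3) − (-3)(1) = 24
  (-3)(2) − (-5)(3) = 9
  (-5)(2) − (-7)(2) = 4
  (-7)(-2) − (-6)(2) = 26
  (-6)(-3) − (-1)(-2) = 16
  (-1)(1) − (7)(-3) = 20
Sum = 99, so (signed) Area = 99/2 = 99/2, |Area| = 99/2.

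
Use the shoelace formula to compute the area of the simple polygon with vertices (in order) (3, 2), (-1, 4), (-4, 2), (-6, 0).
Area = 14

Shoelace formula: Area = (1/2) |Σ_i (x_i · y_{i+1} − x_{i+1} · y_i)| (indices mod n). Compute each cross term:
  (3)(4) − (-1)(2) = 14
  (-1)(2) − (-4)(4) = 14
  (-4)(0) − (-6)(2) = 12
  (-6)(2) − (3)(0) = -12
Sum = 28, so (signed) Area = 28/2 = 14, |Area| = 14.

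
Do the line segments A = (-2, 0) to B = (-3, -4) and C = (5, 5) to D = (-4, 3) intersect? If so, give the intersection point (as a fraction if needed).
No (intersection of containing lines falls outside at least one segment)

Parametrize and solve: t = -31/34, s = 23/34. At least one of these is outside [0, 1], so the segments do not intersect.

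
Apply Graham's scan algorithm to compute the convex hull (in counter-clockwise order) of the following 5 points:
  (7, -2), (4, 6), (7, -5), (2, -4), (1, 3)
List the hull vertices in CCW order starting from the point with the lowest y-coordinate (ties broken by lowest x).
Hull (CCW) = [(7, -5), (7, -2), (4, 6), (1, 3), (2, -4)]

Graham scan procedure:
  1. Find the pivot p₀ = point with lowest y (tie → lowest x): (7, -5).
  2. Sort the remaining points by polar angle around p₀.
  3. Walk through sorted points, maintaining a stack; pop the top while the last three entries make a non-left turn (cross product ≤ 0).
  4. Final stack is the convex hull in CCW order: (7, -5), (7, -2), (4, 6), (1, 3), (2, -4).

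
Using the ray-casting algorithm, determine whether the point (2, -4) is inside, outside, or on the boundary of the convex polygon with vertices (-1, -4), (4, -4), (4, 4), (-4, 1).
The point (2, -4) lies on the polygon boundary

Boundary check: the query satisfies the collinearity and bounding-box conditions for some polygon edge, so it lies exactly on the boundary.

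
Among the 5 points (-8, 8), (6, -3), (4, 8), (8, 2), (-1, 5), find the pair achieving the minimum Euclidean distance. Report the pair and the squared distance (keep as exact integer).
Pair = ((6, -3), (8, 2)); squared distance = 29

Compute all C(5, 2) = 10 pairwise squared distances (x_i − x_j)² + (y_i − y_j)². The minimum is 29, attained by the pair ((6, -3), (8, 2)).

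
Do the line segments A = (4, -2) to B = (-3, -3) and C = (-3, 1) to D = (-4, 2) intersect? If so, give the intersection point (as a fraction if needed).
No (intersection of containing lines falls outside at least one segment)

Parametrize and solve: t = 1/2, s = -7/2. At least one of these is outside [0, 1], so the segments do not intersect.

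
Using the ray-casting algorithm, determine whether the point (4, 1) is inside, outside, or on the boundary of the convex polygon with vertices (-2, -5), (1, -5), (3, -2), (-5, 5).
The point (4, 1) lies strictly outside the polygon

Cast a horizontal ray to the right from the query point and count how many polygon edges it crosses (each edge strictly once or zero times, handled with the usual half-open convention). 
Parity of crossings → even ⇒ outside.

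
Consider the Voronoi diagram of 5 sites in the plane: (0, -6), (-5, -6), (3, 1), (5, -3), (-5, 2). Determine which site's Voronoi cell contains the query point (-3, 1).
Nearest site = (-5, 2)

The Voronoi cell of site s contains exactly those query points closer to s than to any other site. Compute squared distances from q = (-3, 1) to each site:
  (-5 − -3)² + (2 − 1)² = 5
  (3 − -3)² + (1 − 1)² = 36
  (-5 − -3)² + (-6 − 1)² = 53
  (0 − -3)² + (-6 − 1)² = 58
  (5 − -3)² + (-3 − 1)² = 80
Minimum is attained by (-5, 2), so q lies in its Voronoi cell.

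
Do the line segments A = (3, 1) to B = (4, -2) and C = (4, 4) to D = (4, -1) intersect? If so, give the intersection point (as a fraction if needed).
No (intersection of containing lines falls outside at least one segment)

Parametrize and solve: t = 1, s = 6/5. At least one of these is outside [0, 1], so the segments do not intersect.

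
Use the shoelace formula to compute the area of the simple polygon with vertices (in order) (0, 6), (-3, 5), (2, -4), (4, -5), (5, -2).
Area = 73/2

Shoelace formula: Area = (1/2) |Σ_i (x_i · y_{i+1} − x_{i+1} · y_i)| (indices mod n). Compute each cross term:
  (0)(5) − (-3)(6) = 18
  (-3)(-4) − (2)(5) = 2
  (2)(-5) − (4)(-4) = 6
  (4)(-2) − (5)(-5) = 17
  (5)(6) − (0)(-2) = 30
Sum = 73, so (signed) Area = 73/2 = 73/2, |Area| = 73/2.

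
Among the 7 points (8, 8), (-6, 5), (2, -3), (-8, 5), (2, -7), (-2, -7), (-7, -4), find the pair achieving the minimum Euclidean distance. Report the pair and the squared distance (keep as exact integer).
Pair = ((-6, 5), (-8, 5)); squared distance = 4

Compute all C(7, 2) = 21 pairwise squared distances (x_i − x_j)² + (y_i − y_j)². The minimum is 4, attained by the pair ((-6, 5), (-8, 5)).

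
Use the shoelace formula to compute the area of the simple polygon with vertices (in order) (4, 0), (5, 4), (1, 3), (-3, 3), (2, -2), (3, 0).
Area = 45/2

Shoelace formula: Area = (1/2) |Σ_i (x_i · y_{i+1} − x_{i+1} · y_i)| (indices mod n). Compute each cross term:
  (4)(4) − (5)(0) = 16
  (5)(3) − (1)(4) = 11
  (1)(3) − (-3)(3) = 12
  (-3)(-2) − (2)(3) = 0
  (2)(0) − (3)(-2) = 6
  (3)(0) − (4)(0) = 0
Sum = 45, so (signed) Area = 45/2 = 45/2, |Area| = 45/2.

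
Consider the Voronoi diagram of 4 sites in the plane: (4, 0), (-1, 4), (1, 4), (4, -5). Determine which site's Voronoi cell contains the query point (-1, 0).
Nearest site = (-1, 4)

The Voronoi cell of site s contains exactly those query points closer to s than to any other site. Compute squared distances from q = (-1, 0) to each site:
  (-1 − -1)² + (4 − 0)² = 16
  (1 − -1)² + (4 − 0)² = 20
  (4 − -1)² + (0 − 0)² = 25
  (4 − -1)² + (-5 − 0)² = 50
Minimum is attained by (-1, 4), so q lies in its Voronoi cell.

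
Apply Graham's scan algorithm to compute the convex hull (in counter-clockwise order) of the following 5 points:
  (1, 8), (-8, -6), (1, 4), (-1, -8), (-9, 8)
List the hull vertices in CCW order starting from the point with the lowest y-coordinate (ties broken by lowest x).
Hull (CCW) = [(-1, -8), (1, 4), (1, 8), (-9, 8), (-8, -6)]

Graham scan procedure:
  1. Find the pivot p₀ = point with lowest y (tie → lowest x): (-1, -8).
  2. Sort the remaining points by polar angle around p₀.
  3. Walk through sorted points, maintaining a stack; pop the top while the last three entries make a non-left turn (cross product ≤ 0).
  4. Final stack is the convex hull in CCW order: (-1, -8), (1, 4), (1, 8), (-9, 8), (-8, -6).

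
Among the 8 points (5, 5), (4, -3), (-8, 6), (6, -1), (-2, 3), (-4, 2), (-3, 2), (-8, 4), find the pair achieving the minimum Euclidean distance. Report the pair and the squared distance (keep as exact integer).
Pair = ((-4, 2), (-3, 2)); squared distance = 1

Compute all C(8, 2) = 28 pairwise squared distances (x_i − x_j)² + (y_i − y_j)². The minimum is 1, attained by the pair ((-4, 2), (-3, 2)).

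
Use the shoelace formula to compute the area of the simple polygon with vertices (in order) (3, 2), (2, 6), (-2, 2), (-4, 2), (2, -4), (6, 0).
Area = 41

Shoelace formula: Area = (1/2) |Σ_i (x_i · y_{i+1} − x_{i+1} · y_i)| (indices mod n). Compute each cross term:
  (3)(6) − (2)(2) = 14
  (2)(2) − (-2)(6) = 16
  (-2)(2) − (-4)(2) = 4
  (-4)(-4) − (2)(2) = 12
  (2)(0) − (6)(-4) = 24
  (6)(2) − (3)(0) = 12
Sum = 82, so (signed) Area = 82/2 = 41, |Area| = 41.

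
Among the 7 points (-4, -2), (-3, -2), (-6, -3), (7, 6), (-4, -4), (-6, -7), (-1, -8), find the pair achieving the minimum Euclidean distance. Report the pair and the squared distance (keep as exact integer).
Pair = ((-4, -2), (-3, -2)); squared distance = 1

Compute all C(7, 2) = 21 pairwise squared distances (x_i − x_j)² + (y_i − y_j)². The minimum is 1, attained by the pair ((-4, -2), (-3, -2)).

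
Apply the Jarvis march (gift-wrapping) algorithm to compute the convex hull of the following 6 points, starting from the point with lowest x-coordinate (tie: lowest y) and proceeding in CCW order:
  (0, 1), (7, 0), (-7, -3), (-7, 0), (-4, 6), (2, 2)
Hull (CCW) = [(-7, -3), (7, 0), (-4, 6), (-7, 0)]

Jarvis march: at each step, from the current hull vertex p, select the next vertex q as the point such that every other point lies strictly to the left of (or on) the directed line p → q. (Equivalently: for every other point r, the cross product (q − p) × (r − p) ≥ 0.)
Starting point (lowest x, tie lowest y): (-7, -3). Wrap until returning to start. Resulting hull: (-7, -3), (7, 0), (-4, 6), (-7, 0).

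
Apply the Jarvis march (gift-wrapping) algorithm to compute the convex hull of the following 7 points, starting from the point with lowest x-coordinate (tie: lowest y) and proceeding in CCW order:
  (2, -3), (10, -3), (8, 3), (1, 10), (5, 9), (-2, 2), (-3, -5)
Hull (CCW) = [(-3, -5), (10, -3), (8, 3), (5, 9), (1, 10), (-2, 2)]

Jarvis march: at each step, from the current hull vertex p, select the next vertex q as the point such that every other point lies strictly to the left of (or on) the directed line p → q. (Equivalently: for every other point r, the cross product (q − p) × (r − p) ≥ 0.)
Starting point (lowest x, tie lowest y): (-3, -5). Wrap until returning to start. Resulting hull: (-3, -5), (10, -3), (8, 3), (5, 9), (1, 10), (-2, 2).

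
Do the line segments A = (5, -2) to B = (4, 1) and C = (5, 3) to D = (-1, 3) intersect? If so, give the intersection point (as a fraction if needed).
No (intersection of containing lines falls outside at least one segment)

Parametrize and solve: t = 5/3, s = 5/18. At least one of these is outside [0, 1], so the segments do not intersect.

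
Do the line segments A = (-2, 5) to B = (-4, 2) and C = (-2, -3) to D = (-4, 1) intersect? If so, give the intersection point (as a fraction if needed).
No (intersection of containing lines falls outside at least one segment)

Parametrize and solve: t = 8/7, s = 8/7. At least one of these is outside [0, 1], so the segments do not intersect.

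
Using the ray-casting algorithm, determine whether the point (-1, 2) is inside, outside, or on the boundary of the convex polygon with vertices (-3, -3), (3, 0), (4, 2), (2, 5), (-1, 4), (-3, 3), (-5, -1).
The point (-1, 2) lies strictly inside the polygon

Cast a horizontal ray to the right from the query point and count how many polygon edges it crosses (each edge strictly once or zero times, handled with the usual half-open convention). 
Parity of crossings → odd ⇒ inside.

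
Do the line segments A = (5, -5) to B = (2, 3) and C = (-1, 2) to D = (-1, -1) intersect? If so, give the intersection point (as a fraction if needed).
No (intersection of containing lines falls outside at least one segment)

Parametrize and solve: t = 2, s = -3. At least one of these is outside [0, 1], so the segments do not intersect.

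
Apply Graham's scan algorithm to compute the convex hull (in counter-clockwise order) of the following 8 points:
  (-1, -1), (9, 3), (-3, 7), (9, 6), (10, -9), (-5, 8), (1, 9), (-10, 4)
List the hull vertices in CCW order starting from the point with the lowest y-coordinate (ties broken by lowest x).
Hull (CCW) = [(10, -9), (9, 6), (1, 9), (-5, 8), (-10, 4)]

Graham scan procedure:
  1. Find the pivot p₀ = point with lowest y (tie → lowest x): (10, -9).
  2. Sort the remaining points by polar angle around p₀.
  3. Walk through sorted points, maintaining a stack; pop the top while the last three entries make a non-left turn (cross product ≤ 0).
  4. Final stack is the convex hull in CCW order: (10, -9), (9, 6), (1, 9), (-5, 8), (-10, 4).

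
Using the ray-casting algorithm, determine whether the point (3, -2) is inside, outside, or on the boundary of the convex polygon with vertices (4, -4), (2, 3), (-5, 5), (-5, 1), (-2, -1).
The point (3, -2) lies strictly inside the polygon

Cast a horizontal ray to the right from the query point and count how many polygon edges it crosses (each edge strictly once or zero times, handled with the usual half-open convention). 
Parity of crossings → odd ⇒ inside.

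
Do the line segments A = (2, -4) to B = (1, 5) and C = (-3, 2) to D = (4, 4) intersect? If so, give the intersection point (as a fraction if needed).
Yes; intersection at (6/5, 16/5) (t = 4/5 on AB, s = 3/5 on CD)

Parametrize AB as A + t(B − A) = (2 + -1 t, -4 + 9 t) and CD as C + s(D − C) = (-3 + 7 s, 2 + 2 s). Solve the linear system for (t, s). Determinant = 65 ≠ 0, so a unique intersection of the containing lines exists. Solution: t = 4/5, s = 3/5 — both in [0, 1], so the segments cross. Intersection point: (6/5, 16/5).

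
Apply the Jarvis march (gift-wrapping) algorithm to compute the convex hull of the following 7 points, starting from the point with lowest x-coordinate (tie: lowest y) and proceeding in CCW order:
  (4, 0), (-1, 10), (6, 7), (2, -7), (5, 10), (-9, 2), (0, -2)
Hull (CCW) = [(-9, 2), (2, -7), (6, 7), (5, 10), (-1, 10)]

Jarvis march: at each step, from the current hull vertex p, select the next vertex q as the point such that every other point lies strictly to the left of (or on) the directed line p → q. (Equivalently: for every other point r, the cross product (q − p) × (r − p) ≥ 0.)
Starting point (lowest x, tie lowest y): (-9, 2). Wrap until returning to start. Resulting hull: (-9, 2), (2, -7), (6, 7), (5, 10), (-1, 10).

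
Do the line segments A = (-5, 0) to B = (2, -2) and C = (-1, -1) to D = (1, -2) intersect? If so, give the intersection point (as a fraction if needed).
Yes; intersection at (-1/3, -4/3) (t = 2/3 on AB, s = 1/3 on CD)

Parametrize AB as A + t(B − A) = (-5 + 7 t, 0 + -2 t) and CD as C + s(D − C) = (-1 + 2 s, -1 + -1 s). Solve the linear system for (t, s). Determinant = 3 ≠ 0, so a unique intersection of the containing lines exists. Solution: t = 2/3, s = 1/3 — both in [0, 1], so the segments cross. Intersection point: (-1/3, -4/3).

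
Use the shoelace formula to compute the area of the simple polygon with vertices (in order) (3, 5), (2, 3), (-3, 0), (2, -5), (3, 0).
Area = 53/2

Shoelace formula: Area = (1/2) |Σ_i (x_i · y_{i+1} − x_{i+1} · y_i)| (indices mod n). Compute each cross term:
  (3)(3) − (2)(5) = -1
  (2)(0) − (-3)(3) = 9
  (-3)(-5) − (2)(0) = 15
  (2)(0) − (3)(-5) = 15
  (3)(5) − (3)(0) = 15
Sum = 53, so (signed) Area = 53/2 = 53/2, |Area| = 53/2.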